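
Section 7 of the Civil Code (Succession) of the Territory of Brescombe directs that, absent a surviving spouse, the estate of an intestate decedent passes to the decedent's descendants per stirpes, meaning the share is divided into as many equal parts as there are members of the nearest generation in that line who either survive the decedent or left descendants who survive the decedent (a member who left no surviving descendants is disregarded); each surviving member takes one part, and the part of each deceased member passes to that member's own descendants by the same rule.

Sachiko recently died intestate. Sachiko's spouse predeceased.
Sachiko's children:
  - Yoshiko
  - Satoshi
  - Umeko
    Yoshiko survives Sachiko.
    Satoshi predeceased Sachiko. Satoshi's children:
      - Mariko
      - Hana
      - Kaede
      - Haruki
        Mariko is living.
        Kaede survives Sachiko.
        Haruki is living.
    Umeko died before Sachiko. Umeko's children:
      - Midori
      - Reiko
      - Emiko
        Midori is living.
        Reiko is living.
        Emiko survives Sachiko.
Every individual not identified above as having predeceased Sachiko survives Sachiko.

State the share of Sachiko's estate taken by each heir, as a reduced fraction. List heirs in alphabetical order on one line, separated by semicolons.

There is no surviving spouse, so the entire estate passes to Sachiko's descendants per stirpes.
The estate is divided into 3 equal shares of 1/3 among Yoshiko, Satoshi, Umeko.
Yoshiko is living and takes 1/3.
Satoshi predeceased; the 1/3 allotted to Satoshi's branch passes to Satoshi's issue by representation.
The 1/3 is divided into 4 equal shares of 1/12 among Mariko, Hana, Kaede, Haruki.
Mariko is living and takes 1/12.
Hana is living and takes 1/12.
Kaede is living and takes 1/12.
Haruki is living and takes 1/12.
Umeko predeceased; the 1/3 allotted to Umeko's branch passes to Umeko's issue by representation.
The 1/3 is divided into 3 equal shares of 1/9 among Midori, Reiko, Emiko.
Midori is living and takes 1/9.
Reiko is living and takes 1/9.
Emiko is living and takes 1/9.

Emiko 1/9; Hana 1/12; Haruki 1/12; Kaede 1/12; Mariko 1/12; Midori 1/9; Reiko 1/9; Yoshiko 1/3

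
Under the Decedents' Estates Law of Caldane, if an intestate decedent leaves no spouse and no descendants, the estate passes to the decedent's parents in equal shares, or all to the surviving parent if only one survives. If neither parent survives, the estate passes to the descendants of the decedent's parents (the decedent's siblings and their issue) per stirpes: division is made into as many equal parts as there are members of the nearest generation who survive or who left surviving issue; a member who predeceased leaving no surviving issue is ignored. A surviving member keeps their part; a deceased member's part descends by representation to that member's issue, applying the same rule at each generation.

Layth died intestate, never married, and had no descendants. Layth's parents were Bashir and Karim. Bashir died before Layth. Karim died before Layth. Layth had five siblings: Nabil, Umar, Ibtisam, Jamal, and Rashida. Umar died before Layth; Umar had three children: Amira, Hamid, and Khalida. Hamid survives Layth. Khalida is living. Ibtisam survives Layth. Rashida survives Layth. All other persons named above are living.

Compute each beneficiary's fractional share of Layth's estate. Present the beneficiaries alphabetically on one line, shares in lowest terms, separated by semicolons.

Amira 1/15; Hamid 1/15; Ibtisam 1/5; Jamal 1/5; Khalida 1/15; Nabil 1/5; Rashida 1/5

Neither parent survives and there are no descendants, so the estate passes to Layth's siblings and their issue per stirpes.
The estate is divided into 5 equal shares of 1/5 among Nabil, Umar, Ibtisam, Jamal, Rashida.
Nabil is living and takes 1/5.
Umar predeceased; the 1/5 allotted to Umar's branch passes to Umar's issue by representation.
The 1/5 is divided into 3 equal shares of 1/15 among Amira, Hamid, Khalida.
Amira is living and takes 1/15.
Hamid is living and takes 1/15.
Khalida is living and takes 1/15.
Ibtisam is living and takes 1/5.
Jamal is living and takes 1/5.
Rashida is living and takes 1/5.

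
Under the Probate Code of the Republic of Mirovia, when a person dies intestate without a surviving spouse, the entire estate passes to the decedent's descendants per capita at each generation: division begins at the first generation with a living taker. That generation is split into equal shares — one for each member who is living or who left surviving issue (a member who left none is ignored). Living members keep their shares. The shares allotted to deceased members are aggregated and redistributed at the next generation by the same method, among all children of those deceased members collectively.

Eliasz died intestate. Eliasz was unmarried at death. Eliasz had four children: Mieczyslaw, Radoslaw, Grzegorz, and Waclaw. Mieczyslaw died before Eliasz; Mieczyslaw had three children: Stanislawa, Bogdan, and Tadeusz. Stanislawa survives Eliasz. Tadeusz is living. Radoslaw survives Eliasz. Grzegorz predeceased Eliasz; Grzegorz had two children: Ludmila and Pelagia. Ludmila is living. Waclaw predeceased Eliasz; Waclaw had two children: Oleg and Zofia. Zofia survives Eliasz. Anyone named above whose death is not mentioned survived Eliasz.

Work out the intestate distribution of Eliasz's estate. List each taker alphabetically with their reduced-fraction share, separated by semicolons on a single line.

Bogdan 3/28; Ludmila 3/28; Oleg 3/28; Pelagia 3/28; Radoslaw 1/4; Stanislawa 3/28; Tadeusz 3/28; Zofia 3/28

There is no surviving spouse, so the entire estate passes to Eliasz's descendants per capita at each generation.
At generation 1 (Mieczyslaw, Radoslaw, Grzegorz, Waclaw) there are 4 shares of (1)/4 = 1/4 each.
Living: Radoslaw — each takes 1/4.
Deceased: Mieczyslaw, Grzegorz, and Waclaw. Their combined 3/4 is pooled and carried to generation 2.
At generation 2 (Stanislawa, Bogdan, Tadeusz, Ludmila, Pelagia, Oleg, Zofia) there are 7 shares of (3/4)/7 = 3/28 each.
Living: Stanislawa, Bogdan, Tadeusz, Ludmila, Pelagia, Oleg, and Zofia — each takes 3/28.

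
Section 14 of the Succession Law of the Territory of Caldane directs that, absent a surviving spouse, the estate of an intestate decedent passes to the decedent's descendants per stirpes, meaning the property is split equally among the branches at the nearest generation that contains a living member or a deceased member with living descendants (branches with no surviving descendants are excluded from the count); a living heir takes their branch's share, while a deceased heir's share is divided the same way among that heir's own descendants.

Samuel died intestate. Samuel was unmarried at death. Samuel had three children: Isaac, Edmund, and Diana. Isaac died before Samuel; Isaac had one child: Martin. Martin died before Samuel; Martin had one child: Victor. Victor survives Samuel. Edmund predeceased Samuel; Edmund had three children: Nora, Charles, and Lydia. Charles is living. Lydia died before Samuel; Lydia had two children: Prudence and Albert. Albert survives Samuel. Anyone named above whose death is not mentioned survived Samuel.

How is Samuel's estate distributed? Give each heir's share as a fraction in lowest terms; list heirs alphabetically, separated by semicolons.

Albert 1/18; Charles 1/9; Diana 1/3; Nora 1/9; Prudence 1/18; Victor 1/3

There is no surviving spouse, so the entire estate passes to Samuel's descendants per stirpes.
The estate is divided into 3 equal shares of 1/3 among Isaac, Edmund, Diana.
Isaac predeceased; the 1/3 allotted to Isaac's branch passes to Isaac's issue by representation.
Martin's line is the sole branch at this level, so the full 1/3 passes to Martin's issue by representation.
Victor is the sole taker at this level and receives the full 1/3.
Edmund predeceased; the 1/3 allotted to Edmund's branch passes to Edmund's issue by representation.
The 1/3 is divided into 3 equal shares of 1/9 among Nora, Charles, Lydia.
Nora is living and takes 1/9.
Charles is living and takes 1/9.
Lydia predeceased; the 1/9 allotted to Lydia's branch passes to Lydia's issue by representation.
The 1/9 is divided into 2 equal shares of 1/18 among Prudence, Albert.
Prudence is living and takes 1/18.
Albert is living and takes 1/18.
Diana is living and takes 1/3.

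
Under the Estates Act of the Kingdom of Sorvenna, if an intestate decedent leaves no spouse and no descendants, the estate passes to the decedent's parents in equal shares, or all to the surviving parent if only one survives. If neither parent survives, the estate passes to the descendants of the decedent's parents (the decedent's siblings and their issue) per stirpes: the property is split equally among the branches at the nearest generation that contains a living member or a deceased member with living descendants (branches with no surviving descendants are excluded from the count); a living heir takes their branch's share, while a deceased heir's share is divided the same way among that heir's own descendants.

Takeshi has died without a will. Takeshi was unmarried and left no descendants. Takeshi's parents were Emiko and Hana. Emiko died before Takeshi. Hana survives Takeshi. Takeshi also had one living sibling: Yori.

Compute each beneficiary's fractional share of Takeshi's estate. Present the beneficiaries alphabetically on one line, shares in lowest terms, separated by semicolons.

Only one parent, Hana, survives, so Hana takes the entire estate. The siblings take nothing because a surviving parent has priority.

Hana 1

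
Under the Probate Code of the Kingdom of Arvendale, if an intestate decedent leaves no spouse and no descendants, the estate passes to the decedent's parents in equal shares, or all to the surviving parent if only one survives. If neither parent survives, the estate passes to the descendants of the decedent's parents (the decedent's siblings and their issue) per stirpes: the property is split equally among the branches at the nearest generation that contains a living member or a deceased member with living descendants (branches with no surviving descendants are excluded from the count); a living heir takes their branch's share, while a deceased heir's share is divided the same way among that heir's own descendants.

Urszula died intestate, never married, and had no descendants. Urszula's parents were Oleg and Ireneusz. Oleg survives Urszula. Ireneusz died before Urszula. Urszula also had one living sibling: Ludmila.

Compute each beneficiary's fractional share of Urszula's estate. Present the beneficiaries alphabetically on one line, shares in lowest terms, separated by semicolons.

Oleg 1

Only one parent, Oleg, survives, so Oleg takes the entire estate. The siblings take nothing because a surviving parent has priority.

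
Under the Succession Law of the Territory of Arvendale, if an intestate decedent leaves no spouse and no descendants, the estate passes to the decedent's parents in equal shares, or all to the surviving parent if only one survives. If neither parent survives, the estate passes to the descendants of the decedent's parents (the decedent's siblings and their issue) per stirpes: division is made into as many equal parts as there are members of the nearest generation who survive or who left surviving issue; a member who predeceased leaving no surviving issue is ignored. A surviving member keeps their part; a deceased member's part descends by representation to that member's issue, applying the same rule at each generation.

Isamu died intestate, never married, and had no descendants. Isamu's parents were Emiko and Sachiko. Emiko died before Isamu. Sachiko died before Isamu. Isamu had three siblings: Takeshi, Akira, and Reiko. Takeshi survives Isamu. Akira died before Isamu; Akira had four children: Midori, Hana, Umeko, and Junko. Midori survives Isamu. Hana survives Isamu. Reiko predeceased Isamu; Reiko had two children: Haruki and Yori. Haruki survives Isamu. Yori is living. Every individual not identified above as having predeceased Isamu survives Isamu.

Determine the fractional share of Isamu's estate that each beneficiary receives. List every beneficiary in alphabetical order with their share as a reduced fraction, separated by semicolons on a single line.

Hana 1/12; Haruki 1/6; Junko 1/12; Midori 1/12; Takeshi 1/3; Umeko 1/12; Yori 1/6

Neither parent survives and there are no descendants, so the estate passes to Isamu's siblings and their issue per stirpes.
The estate is divided into 3 equal shares of 1/3 among Takeshi, Akira, Reiko.
Takeshi is living and takes 1/3.
Akira predeceased; the 1/3 allotted to Akira's branch passes to Akira's issue by representation.
The 1/3 is divided into 4 equal shares of 1/12 among Midori, Hana, Umeko, Junko.
Midori is living and takes 1/12.
Hana is living and takes 1/12.
Umeko is living and takes 1/12.
Junko is living and takes 1/12.
Reiko predeceased; the 1/3 allotted to Reiko's branch passes to Reiko's issue by representation.
The 1/3 is divided into 2 equal shares of 1/6 among Haruki, Yori.
Haruki is living and takes 1/6.
Yori is living and takes 1/6.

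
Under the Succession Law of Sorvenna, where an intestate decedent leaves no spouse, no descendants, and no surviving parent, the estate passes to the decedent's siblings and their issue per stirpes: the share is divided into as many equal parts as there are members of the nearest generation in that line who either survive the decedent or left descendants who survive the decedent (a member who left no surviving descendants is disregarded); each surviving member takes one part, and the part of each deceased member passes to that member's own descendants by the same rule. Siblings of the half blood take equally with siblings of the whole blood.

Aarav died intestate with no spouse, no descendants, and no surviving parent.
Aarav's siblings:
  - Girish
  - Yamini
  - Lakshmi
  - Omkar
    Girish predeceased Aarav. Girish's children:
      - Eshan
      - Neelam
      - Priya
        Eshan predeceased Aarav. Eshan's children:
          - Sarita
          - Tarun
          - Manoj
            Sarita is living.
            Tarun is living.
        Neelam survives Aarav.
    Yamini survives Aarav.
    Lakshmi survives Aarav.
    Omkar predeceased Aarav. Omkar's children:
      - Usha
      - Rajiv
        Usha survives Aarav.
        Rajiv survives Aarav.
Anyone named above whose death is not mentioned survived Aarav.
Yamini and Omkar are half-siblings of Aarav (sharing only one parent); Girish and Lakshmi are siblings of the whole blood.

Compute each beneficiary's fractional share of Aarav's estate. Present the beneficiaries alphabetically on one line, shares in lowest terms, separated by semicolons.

Lakshmi 1/4; Manoj 1/36; Neelam 1/12; Priya 1/12; Rajiv 1/8; Sarita 1/36; Tarun 1/36; Usha 1/8; Yamini 1/4

No spouse, descendants, or parent survives, so the estate passes to Aarav's siblings per stirpes.
Half-blood and whole-blood siblings take equally under the stated rule.
The estate is divided into 4 equal shares of 1/4 among Girish, Yamini, Lakshmi, Omkar.
Girish predeceased; the 1/4 allotted to Girish's branch passes to Girish's issue by representation.
The 1/4 is divided into 3 equal shares of 1/12 among Eshan, Neelam, Priya.
Eshan predeceased; the 1/12 allotted to Eshan's branch passes to Eshan's issue by representation.
The 1/12 is divided into 3 equal shares of 1/36 among Sarita, Tarun, Manoj.
Sarita is living and takes 1/36.
Tarun is living and takes 1/36.
Manoj is living and takes 1/36.
Neelam is living and takes 1/12.
Priya is living and takes 1/12.
Yamini is living and takes 1/4.
Lakshmi is living and takes 1/4.
Omkar predeceased; the 1/4 allotted to Omkar's branch passes to Omkar's issue by representation.
The 1/4 is divided into 2 equal shares of 1/8 among Usha, Rajiv.
Usha is living and takes 1/8.
Rajiv is living and takes 1/8.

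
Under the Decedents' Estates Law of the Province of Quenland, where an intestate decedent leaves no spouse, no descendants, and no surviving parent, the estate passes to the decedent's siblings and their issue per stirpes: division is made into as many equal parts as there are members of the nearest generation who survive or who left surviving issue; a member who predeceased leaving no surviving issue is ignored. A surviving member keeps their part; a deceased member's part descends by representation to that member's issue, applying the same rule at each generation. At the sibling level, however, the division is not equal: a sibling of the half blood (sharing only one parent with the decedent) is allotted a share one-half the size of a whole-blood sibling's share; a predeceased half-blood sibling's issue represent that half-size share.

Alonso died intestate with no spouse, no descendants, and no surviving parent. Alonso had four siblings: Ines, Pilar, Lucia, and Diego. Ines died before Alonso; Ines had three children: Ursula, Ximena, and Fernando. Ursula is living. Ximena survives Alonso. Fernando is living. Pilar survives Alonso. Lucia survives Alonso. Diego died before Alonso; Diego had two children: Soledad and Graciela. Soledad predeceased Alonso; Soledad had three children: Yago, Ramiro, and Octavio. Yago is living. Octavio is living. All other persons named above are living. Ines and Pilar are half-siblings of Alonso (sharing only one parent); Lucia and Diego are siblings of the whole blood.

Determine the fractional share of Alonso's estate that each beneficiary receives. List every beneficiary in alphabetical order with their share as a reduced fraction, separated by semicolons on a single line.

No spouse, descendants, or parent survives, so the estate passes to Alonso's siblings per stirpes.
Half-blood siblings count for one-half the weight of whole-blood siblings at the initial division.
Dividing 1 in proportion to weights (total weight 3): Ines (weight 1/2) → 1/6; Pilar (weight 1/2) → 1/6; Lucia (weight 1) → 1/3; Diego (weight 1) → 1/3.
Ines predeceased; the 1/6 allotted to Ines's branch passes to Ines's issue by representation.
The 1/6 is divided into 3 equal shares of 1/18 among Ursula, Ximena, Fernando.
Ursula is living and takes 1/18.
Ximena is living and takes 1/18.
Fernando is living and takes 1/18.
Pilar is living and takes 1/6.
Lucia is living and takes 1/3.
Diego predeceased; the 1/3 allotted to Diego's branch passes to Diego's issue by representation.
The 1/3 is divided into 2 equal shares of 1/6 among Soledad, Graciela.
Soledad predeceased; the 1/6 allotted to Soledad's branch passes to Soledad's issue by representation.
The 1/6 is divided into 3 equal shares of 1/18 among Yago, Ramiro, Octavio.
Yago is living and takes 1/18.
Ramiro is living and takes 1/18.
Octavio is living and takes 1/18.
Graciela is living and takes 1/6.

Fernando 1/18; Graciela 1/6; Lucia 1/3; Octavio 1/18; Pilar 1/6; Ramiro 1/18; Ursula 1/18; Ximena 1/18; Yago 1/18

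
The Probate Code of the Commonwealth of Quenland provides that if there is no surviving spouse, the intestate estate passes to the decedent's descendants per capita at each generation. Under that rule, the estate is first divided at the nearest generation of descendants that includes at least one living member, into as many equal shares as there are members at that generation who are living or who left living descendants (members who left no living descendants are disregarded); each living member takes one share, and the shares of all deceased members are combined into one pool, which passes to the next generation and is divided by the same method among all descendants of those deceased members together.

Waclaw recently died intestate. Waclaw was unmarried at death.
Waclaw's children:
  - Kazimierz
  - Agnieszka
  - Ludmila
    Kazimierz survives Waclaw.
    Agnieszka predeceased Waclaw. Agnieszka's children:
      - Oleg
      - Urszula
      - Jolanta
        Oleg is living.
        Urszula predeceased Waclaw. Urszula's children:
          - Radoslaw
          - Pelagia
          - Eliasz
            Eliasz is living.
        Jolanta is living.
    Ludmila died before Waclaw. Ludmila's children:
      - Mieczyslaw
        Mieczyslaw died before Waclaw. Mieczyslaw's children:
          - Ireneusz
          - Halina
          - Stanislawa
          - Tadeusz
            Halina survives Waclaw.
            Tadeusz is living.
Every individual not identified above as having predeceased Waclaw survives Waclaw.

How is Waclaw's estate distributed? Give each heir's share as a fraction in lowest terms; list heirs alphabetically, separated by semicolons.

There is no surviving spouse, so the entire estate passes to Waclaw's descendants per capita at each generation.
At generation 1 (Kazimierz, Agnieszka, Ludmila) there are 3 shares of (1)/3 = 1/3 each.
Living: Kazimierz — each takes 1/3.
Deceased: Agnieszka and Ludmila. Their combined 2/3 is pooled and carried to generation 2.
At generation 2 (Oleg, Urszula, Jolanta, Mieczyslaw) there are 4 shares of (2/3)/4 = 1/6 each.
Living: Oleg and Jolanta — each takes 1/6.
Deceased: Urszula and Mieczyslaw. Their combined 1/3 is pooled and carried to generation 3.
At generation 3 (Radoslaw, Pelagia, Eliasz, Ireneusz, Halina, Stanislawa, Tadeusz) there are 7 shares of (1/3)/7 = 1/21 each.
Living: Radoslaw, Pelagia, Eliasz, Ireneusz, Halina, Stanislawa, and Tadeusz — each takes 1/21.

Eliasz 1/21; Halina 1/21; Ireneusz 1/21; Jolanta 1/6; Kazimierz 1/3; Oleg 1/6; Pelagia 1/21; Radoslaw 1/21; Stanislawa 1/21; Tadeusz 1/21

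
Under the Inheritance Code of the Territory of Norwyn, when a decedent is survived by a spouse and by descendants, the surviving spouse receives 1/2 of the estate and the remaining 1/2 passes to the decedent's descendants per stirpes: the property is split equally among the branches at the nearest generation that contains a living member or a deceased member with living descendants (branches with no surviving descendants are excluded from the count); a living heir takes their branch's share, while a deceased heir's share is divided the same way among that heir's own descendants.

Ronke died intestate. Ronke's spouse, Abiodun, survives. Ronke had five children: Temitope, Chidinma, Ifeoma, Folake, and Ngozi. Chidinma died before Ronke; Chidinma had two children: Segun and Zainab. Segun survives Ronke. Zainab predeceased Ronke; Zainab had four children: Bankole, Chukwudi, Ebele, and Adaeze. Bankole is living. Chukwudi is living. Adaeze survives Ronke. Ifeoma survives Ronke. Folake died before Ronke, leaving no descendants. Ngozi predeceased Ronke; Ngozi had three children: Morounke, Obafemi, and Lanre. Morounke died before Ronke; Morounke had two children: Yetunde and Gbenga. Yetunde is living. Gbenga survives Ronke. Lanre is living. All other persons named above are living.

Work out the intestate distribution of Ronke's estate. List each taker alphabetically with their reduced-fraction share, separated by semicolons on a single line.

Abiodun, as surviving spouse, takes 1/2.
The remaining 1/2 passes to Ronke's descendants per stirpes.
Folake left no surviving issue, so that branch lapses and is disregarded.
The 1/2 is divided into 4 equal shares of 1/8 among Temitope, Chidinma, Ifeoma, Ngozi.
Temitope is living and takes 1/8.
Chidinma predeceased; the 1/8 allotted to Chidinma's branch passes to Chidinma's issue by representation.
The 1/8 is divided into 2 equal shares of 1/16 among Segun, Zainab.
Segun is living and takes 1/16.
Zainab predeceased; the 1/16 allotted to Zainab's branch passes to Zainab's issue by representation.
The 1/16 is divided into 4 equal shares of 1/64 among Bankole, Chukwudi, Ebele, Adaeze.
Bankole is living and takes 1/64.
Chukwudi is living and takes 1/64.
Ebele is living and takes 1/64.
Adaeze is living and takes 1/64.
Ifeoma is living and takes 1/8.
Ngozi predeceased; the 1/8 allotted to Ngozi's branch passes to Ngozi's issue by representation.
The 1/8 is divided into 3 equal shares of 1/24 among Morounke, Obafemi, Lanre.
Morounke predeceased; the 1/24 allotted to Morounke's branch passes to Morounke's issue by representation.
The 1/24 is divided into 2 equal shares of 1/48 among Yetunde, Gbenga.
Yetunde is living and takes 1/48.
Gbenga is living and takes 1/48.
Obafemi is living and takes 1/24.
Lanre is living and takes 1/24.

Abiodun 1/2; Adaeze 1/64; Bankole 1/64; Chukwudi 1/64; Ebele 1/64; Gbenga 1/48; Ifeoma 1/8; Lanre 1/24; Obafemi 1/24; Segun 1/16; Temitope 1/8; Yetunde 1/48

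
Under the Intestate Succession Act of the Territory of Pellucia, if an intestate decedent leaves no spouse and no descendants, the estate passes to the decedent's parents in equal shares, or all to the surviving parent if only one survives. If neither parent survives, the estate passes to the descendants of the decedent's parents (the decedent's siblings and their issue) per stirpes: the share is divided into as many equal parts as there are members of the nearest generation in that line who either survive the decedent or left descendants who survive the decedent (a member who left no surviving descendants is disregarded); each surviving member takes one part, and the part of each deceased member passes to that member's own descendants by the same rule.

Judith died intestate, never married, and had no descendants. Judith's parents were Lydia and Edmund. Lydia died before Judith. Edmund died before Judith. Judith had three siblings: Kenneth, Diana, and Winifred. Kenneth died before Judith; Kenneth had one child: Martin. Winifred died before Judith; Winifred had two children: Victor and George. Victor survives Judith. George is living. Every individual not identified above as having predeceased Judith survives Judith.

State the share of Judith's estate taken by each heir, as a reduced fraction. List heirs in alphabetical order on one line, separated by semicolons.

Diana 1/3; George 1/6; Martin 1/3; Victor 1/6

Neither parent survives and there are no descendants, so the estate passes to Judith's siblings and their issue per stirpes.
The estate is divided into 3 equal shares of 1/3 among Kenneth, Diana, Winifred.
Kenneth predeceased; the 1/3 allotted to Kenneth's branch passes to Kenneth's issue by representation.
Martin is the sole taker at this level and receives the full 1/3.
Diana is living and takes 1/3.
Winifred predeceased; the 1/3 allotted to Winifred's branch passes to Winifred's issue by representation.
The 1/3 is divided into 2 equal shares of 1/6 among Victor, George.
Victor is living and takes 1/6.
George is living and takes 1/6.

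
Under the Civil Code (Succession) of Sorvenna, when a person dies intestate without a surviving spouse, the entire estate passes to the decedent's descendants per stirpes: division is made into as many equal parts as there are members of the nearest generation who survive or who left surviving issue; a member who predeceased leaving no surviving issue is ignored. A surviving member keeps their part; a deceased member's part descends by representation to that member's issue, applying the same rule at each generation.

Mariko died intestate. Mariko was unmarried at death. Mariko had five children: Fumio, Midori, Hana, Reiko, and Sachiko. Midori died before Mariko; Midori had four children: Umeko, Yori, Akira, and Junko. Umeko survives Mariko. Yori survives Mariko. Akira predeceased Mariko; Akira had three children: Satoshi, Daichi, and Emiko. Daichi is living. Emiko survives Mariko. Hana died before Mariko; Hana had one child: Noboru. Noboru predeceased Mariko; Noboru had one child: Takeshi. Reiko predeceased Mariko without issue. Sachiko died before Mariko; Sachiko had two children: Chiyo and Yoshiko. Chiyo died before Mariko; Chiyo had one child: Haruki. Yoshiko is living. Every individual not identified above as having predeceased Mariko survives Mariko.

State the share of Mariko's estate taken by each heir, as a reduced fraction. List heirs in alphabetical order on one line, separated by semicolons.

Daichi 1/48; Emiko 1/48; Fumio 1/4; Haruki 1/8; Junko 1/16; Satoshi 1/48; Takeshi 1/4; Umeko 1/16; Yori 1/16; Yoshiko 1/8

There is no surviving spouse, so the entire estate passes to Mariko's descendants per stirpes.
Reiko left no surviving issue, so that branch lapses and is disregarded.
The estate is divided into 4 equal shares of 1/4 among Fumio, Midori, Hana, Sachiko.
Fumio is living and takes 1/4.
Midori predeceased; the 1/4 allotted to Midori's branch passes to Midori's issue by representation.
The 1/4 is divided into 4 equal shares of 1/16 among Umeko, Yori, Akira, Junko.
Umeko is living and takes 1/16.
Yori is living and takes 1/16.
Akira predeceased; the 1/16 allotted to Akira's branch passes to Akira's issue by representation.
The 1/16 is divided into 3 equal shares of 1/48 among Satoshi, Daichi, Emiko.
Satoshi is living and takes 1/48.
Daichi is living and takes 1/48.
Emiko is living and takes 1/48.
Junko is living and takes 1/16.
Hana predeceased; the 1/4 allotted to Hana's branch passes to Hana's issue by representation.
Noboru's line is the sole branch at this level, so the full 1/4 passes to Noboru's issue by representation.
Takeshi is the sole taker at this level and receives the full 1/4.
Sachiko predeceased; the 1/4 allotted to Sachiko's branch passes to Sachiko's issue by representation.
The 1/4 is divided into 2 equal shares of 1/8 among Chiyo, Yoshiko.
Chiyo predeceased; the 1/8 allotted to Chiyo's branch passes to Chiyo's issue by representation.
Haruki is the sole taker at this level and receives the full 1/8.
Yoshiko is living and takes 1/8.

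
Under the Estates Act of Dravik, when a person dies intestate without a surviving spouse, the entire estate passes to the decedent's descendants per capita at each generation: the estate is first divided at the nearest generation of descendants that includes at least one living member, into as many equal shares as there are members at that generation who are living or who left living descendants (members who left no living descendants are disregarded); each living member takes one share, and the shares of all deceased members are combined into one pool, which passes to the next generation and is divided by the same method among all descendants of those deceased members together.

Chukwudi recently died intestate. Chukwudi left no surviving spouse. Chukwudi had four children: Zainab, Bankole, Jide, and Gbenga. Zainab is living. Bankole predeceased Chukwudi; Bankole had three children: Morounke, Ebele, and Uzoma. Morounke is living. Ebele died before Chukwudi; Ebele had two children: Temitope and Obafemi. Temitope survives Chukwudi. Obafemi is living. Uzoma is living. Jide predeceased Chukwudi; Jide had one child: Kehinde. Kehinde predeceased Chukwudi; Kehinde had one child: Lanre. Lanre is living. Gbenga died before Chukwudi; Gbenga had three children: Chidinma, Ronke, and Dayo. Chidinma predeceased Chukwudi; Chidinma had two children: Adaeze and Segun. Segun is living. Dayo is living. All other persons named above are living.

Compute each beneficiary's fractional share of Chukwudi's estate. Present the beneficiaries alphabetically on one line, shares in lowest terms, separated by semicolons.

There is no surviving spouse, so the entire estate passes to Chukwudi's descendants per capita at each generation.
At generation 1 (Zainab, Bankole, Jide, Gbenga) there are 4 shares of (1)/4 = 1/4 each.
Living: Zainab — each takes 1/4.
Deceased: Bankole, Jide, and Gbenga. Their combined 3/4 is pooled and carried to generation 2.
At generation 2 (Morounke, Ebele, Uzoma, Kehinde, Chidinma, Ronke, Dayo) there are 7 shares of (3/4)/7 = 3/28 each.
Living: Morounke, Uzoma, Ronke, and Dayo — each takes 3/28.
Deceased: Ebele, Kehinde, and Chidinma. Their combined 9/28 is pooled and carried to generation 3.
At generation 3 (Temitope, Obafemi, Lanre, Adaeze, Segun) there are 5 shares of (9/28)/5 = 9/140 each.
Living: Temitope, Obafemi, Lanre, Adaeze, and Segun — each takes 9/140.

Adaeze 9/140; Dayo 3/28; Lanre 9/140; Morounke 3/28; Obafemi 9/140; Ronke 3/28; Segun 9/140; Temitope 9/140; Uzoma 3/28; Zainab 1/4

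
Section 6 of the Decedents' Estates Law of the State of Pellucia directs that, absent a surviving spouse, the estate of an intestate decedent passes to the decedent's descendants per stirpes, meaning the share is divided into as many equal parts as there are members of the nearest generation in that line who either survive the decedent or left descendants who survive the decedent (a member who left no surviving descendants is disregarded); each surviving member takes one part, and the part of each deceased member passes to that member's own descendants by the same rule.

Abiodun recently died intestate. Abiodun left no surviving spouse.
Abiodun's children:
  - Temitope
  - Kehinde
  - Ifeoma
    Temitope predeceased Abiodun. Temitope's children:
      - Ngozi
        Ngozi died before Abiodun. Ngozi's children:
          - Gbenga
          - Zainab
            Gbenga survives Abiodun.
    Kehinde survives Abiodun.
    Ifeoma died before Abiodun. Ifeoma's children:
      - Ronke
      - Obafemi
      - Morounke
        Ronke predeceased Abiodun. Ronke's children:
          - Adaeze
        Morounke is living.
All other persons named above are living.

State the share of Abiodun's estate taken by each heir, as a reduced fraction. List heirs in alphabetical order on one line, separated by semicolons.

There is no surviving spouse, so the entire estate passes to Abiodun's descendants per stirpes.
The estate is divided into 3 equal shares of 1/3 among Temitope, Kehinde, Ifeoma.
Temitope predeceased; the 1/3 allotted to Temitope's branch passes to Temitope's issue by representation.
Ngozi's line is the sole branch at this level, so the full 1/3 passes to Ngozi's issue by representation.
The 1/3 is divided into 2 equal shares of 1/6 among Gbenga, Zainab.
Gbenga is living and takes 1/6.
Zainab is living and takes 1/6.
Kehinde is living and takes 1/3.
Ifeoma predeceased; the 1/3 allotted to Ifeoma's branch passes to Ifeoma's issue by representation.
The 1/3 is divided into 3 equal shares of 1/9 among Ronke, Obafemi, Morounke.
Ronke predeceased; the 1/9 allotted to Ronke's branch passes to Ronke's issue by representation.
Adaeze is the sole taker at this level and receives the full 1/9.
Obafemi is living and takes 1/9.
Morounke is living and takes 1/9.

Adaeze 1/9; Gbenga 1/6; Kehinde 1/3; Morounke 1/9; Obafemi 1/9; Zainab 1/6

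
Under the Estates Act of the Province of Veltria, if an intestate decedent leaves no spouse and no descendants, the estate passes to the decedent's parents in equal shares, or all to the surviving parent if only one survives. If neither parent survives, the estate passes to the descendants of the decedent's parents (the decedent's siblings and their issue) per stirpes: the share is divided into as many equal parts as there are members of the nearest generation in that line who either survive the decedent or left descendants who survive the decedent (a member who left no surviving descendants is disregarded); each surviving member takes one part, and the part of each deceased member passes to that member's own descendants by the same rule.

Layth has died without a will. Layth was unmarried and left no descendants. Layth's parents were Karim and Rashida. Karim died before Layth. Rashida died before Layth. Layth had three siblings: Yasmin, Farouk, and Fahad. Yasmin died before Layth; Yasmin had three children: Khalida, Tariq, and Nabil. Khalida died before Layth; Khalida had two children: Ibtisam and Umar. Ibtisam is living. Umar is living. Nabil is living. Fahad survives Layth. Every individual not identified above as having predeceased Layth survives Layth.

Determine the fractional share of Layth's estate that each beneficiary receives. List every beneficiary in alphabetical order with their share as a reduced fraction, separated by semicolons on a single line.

Neither parent survives and there are no descendants, so the estate passes to Layth's siblings and their issue per stirpes.
The estate is divided into 3 equal shares of 1/3 among Yasmin, Farouk, Fahad.
Yasmin predeceased; the 1/3 allotted to Yasmin's branch passes to Yasmin's issue by representation.
The 1/3 is divided into 3 equal shares of 1/9 among Khalida, Tariq, Nabil.
Khalida predeceased; the 1/9 allotted to Khalida's branch passes to Khalida's issue by representation.
The 1/9 is divided into 2 equal shares of 1/18 among Ibtisam, Umar.
Ibtisam is living and takes 1/18.
Umar is living and takes 1/18.
Tariq is living and takes 1/9.
Nabil is living and takes 1/9.
Farouk is living and takes 1/3.
Fahad is living and takes 1/3.

Fahad 1/3; Farouk 1/3; Ibtisam 1/18; Nabil 1/9; Tariq 1/9; Umar 1/18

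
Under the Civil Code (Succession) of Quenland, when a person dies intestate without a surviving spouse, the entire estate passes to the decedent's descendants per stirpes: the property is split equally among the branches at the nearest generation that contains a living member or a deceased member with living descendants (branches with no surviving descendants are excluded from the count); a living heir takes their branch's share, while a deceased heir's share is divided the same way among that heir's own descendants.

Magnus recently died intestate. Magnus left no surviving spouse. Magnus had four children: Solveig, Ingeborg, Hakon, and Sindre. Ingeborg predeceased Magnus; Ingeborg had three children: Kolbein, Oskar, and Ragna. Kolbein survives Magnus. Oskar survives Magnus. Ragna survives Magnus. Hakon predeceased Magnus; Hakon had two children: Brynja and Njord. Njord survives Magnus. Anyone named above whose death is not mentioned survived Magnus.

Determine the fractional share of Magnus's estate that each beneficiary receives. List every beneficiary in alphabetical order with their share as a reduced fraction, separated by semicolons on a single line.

There is no surviving spouse, so the entire estate passes to Magnus's descendants per stirpes.
The estate is divided into 4 equal shares of 1/4 among Solveig, Ingeborg, Hakon, Sindre.
Solveig is living and takes 1/4.
Ingeborg predeceased; the 1/4 allotted to Ingeborg's branch passes to Ingeborg's issue by representation.
The 1/4 is divided into 3 equal shares of 1/12 among Kolbein, Oskar, Ragna.
Kolbein is living and takes 1/12.
Oskar is living and takes 1/12.
Ragna is living and takes 1/12.
Hakon predeceased; the 1/4 allotted to Hakon's branch passes to Hakon's issue by representation.
The 1/4 is divided into 2 equal shares of 1/8 among Brynja, Njord.
Brynja is living and takes 1/8.
Njord is living and takes 1/8.
Sindre is living and takes 1/4.

Brynja 1/8; Kolbein 1/12; Njord 1/8; Oskar 1/12; Ragna 1/12; Sindre 1/4; Solveig 1/4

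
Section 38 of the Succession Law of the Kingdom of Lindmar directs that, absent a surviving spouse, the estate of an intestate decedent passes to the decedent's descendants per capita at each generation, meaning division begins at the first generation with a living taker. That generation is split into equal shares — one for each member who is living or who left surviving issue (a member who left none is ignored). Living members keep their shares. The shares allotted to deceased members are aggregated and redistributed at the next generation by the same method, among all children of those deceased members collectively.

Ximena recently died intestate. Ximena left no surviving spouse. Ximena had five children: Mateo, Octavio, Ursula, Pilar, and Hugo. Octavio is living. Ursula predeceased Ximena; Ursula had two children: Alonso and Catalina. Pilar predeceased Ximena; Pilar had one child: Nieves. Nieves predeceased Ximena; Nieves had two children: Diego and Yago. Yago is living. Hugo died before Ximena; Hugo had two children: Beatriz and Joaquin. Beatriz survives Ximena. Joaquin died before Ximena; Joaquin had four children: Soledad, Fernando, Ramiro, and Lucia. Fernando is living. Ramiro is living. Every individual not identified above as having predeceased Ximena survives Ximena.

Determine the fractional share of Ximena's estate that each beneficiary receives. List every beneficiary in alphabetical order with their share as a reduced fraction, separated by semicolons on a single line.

Alonso 3/25; Beatriz 3/25; Catalina 3/25; Diego 1/25; Fernando 1/25; Lucia 1/25; Mateo 1/5; Octavio 1/5; Ramiro 1/25; Soledad 1/25; Yago 1/25

There is no surviving spouse, so the entire estate passes to Ximena's descendants per capita at each generation.
At generation 1 (Mateo, Octavio, Ursula, Pilar, Hugo) there are 5 shares of (1)/5 = 1/5 each.
Living: Mateo and Octavio — each takes 1/5.
Deceased: Ursula, Pilar, and Hugo. Their combined 3/5 is pooled and carried to generation 2.
At generation 2 (Alonso, Catalina, Nieves, Beatriz, Joaquin) there are 5 shares of (3/5)/5 = 3/25 each.
Living: Alonso, Catalina, and Beatriz — each takes 3/25.
Deceased: Nieves and Joaquin. Their combined 6/25 is pooled and carried to generation 3.
At generation 3 (Diego, Yago, Soledad, Fernando, Ramiro, Lucia) there are 6 shares of (6/25)/6 = 1/25 each.
Living: Diego, Yago, Soledad, Fernando, Ramiro, and Lucia — each takes 1/25.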